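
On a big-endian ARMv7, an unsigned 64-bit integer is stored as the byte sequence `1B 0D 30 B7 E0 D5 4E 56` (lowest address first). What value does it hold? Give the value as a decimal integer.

Big-endian stores the most-significant byte at the lowest address.
The bytes are already most-significant first: 0x1B0D30B7E0D54E56.
0x1B0D30B7E0D54E56 = 1949267780030516822.

1949267780030516822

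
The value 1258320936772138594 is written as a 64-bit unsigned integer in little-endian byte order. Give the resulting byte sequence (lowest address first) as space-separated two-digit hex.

1258320936772138594 in hexadecimal, padded to 64 bits, is 0x11767439A1BD7662.
Split into bytes (most-significant first): 11 76 74 39 A1 BD 76 62.
Little-endian: lowest address holds the least-significant byte.
So at ascending addresses the bytes are 62 76 BD A1 39 74 76 11.

62 76 BD A1 39 74 76 11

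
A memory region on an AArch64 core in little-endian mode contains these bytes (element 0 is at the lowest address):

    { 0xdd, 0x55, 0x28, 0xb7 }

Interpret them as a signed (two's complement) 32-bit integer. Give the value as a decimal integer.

-1222093347

Little-endian: lowest address holds the least-significant byte.
Reassemble most-significant byte first: B7 28 55 DD → 0xB72855DD.
Top bit is set, so as a signed 32-bit value this is 0xB72855DD − 2^32 = -1222093347.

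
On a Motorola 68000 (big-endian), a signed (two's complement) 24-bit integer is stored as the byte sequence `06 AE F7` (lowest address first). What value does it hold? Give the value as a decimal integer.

Big-endian: lowest address holds the most-significant byte.
The bytes are already most-significant first: 0x06AEF7.
0x06AEF7 = 438007.

438007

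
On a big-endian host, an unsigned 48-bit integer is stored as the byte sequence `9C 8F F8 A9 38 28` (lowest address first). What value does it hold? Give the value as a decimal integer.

172142166095912

In big-endian order the high byte comes first in memory.
The bytes are already most-significant first: 0x9C8FF8A93828.
0x9C8FF8A93828 = 172142166095912.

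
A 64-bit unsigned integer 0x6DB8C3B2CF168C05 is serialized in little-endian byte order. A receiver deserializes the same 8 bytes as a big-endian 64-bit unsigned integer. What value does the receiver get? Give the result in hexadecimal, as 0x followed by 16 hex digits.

0x058C16CFB2C3B86D

Stored little-endian, the bytes at ascending addresses are 05 8C 16 CF B2 C3 B8 6D.
Read back as big-endian, the last byte is least significant, giving 0x058C16CFB2C3B86D.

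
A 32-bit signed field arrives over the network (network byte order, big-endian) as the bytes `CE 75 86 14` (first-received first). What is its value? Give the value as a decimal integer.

-831158764

Big-endian stores the most-significant byte at the lowest address.
The bytes are already most-significant first: 0xCE758614.
Top bit is set, so as a signed 32-bit value this is 0xCE758614 − 2^32 = -831158764.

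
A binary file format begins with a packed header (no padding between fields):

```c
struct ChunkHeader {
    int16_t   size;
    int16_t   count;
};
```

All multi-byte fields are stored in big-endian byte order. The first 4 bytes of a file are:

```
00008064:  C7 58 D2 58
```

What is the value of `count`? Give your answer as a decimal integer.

-11688

`count` follows `size` (2 bytes), so it starts at byte offset 2 and occupies 2 bytes.
Bytes at offsets 2..3: D2 58.
Big-endian: lowest address holds the most-significant byte.
The bytes are already most-significant first: 0xD258.
Top bit is set, so as a signed 16-bit value this is 0xD258 − 2^16 = -11688.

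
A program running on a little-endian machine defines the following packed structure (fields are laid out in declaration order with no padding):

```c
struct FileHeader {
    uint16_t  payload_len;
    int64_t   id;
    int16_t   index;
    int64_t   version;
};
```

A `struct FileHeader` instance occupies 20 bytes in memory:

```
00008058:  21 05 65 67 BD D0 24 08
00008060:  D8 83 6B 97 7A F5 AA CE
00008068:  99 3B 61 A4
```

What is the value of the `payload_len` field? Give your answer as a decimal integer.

`payload_len` is the first field, at byte offset 0, occupying 2 bytes.
Bytes at offsets 0..1: 21 05.
Little-endian stores the least-significant byte at the lowest address.
Reassemble most-significant byte first: 05 21 → 0x0521.
0x0521 = 1313.

1313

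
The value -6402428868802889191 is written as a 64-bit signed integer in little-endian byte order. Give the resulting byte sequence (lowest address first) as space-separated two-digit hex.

Two's complement of -6402428868802889191 in 64 bits: 6402428868802889191 = 0x58D9FF2278B3C5E7; invert → 0xA72600DD874C3A18; add 1 → 0xA72600DD874C3A19.
Split into bytes (most-significant first): A7 26 00 DD 87 4C 3A 19.
Little-endian stores the least-significant byte at the lowest address.
So at ascending addresses the bytes are 19 3A 4C 87 DD 00 26 A7.

19 3A 4C 87 DD 00 26 A7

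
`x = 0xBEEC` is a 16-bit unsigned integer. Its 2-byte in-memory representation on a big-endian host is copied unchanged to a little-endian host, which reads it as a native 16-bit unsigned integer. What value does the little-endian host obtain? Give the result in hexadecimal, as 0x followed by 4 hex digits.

Stored big-endian, the bytes at ascending addresses are BE EC.
Read back as little-endian, the first byte is least significant, giving 0xECBE.

0xECBE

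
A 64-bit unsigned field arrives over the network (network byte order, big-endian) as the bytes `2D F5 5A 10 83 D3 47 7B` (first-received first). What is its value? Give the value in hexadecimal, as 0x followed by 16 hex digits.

0x2DF55A1083D3477B

Big-endian stores the most-significant byte at the lowest address.
The bytes are already most-significant first: 0x2DF55A1083D3477B.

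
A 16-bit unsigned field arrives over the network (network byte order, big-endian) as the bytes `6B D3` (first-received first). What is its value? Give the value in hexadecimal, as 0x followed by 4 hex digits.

In big-endian order the high byte comes first in memory.
The bytes are already most-significant first: 0x6BD3.

0x6BD3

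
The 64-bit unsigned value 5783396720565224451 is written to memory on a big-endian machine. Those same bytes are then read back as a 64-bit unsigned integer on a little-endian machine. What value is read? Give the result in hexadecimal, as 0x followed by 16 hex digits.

0x030473F4ACC04250

5783396720565224451 in 64-bit hexadecimal is 0x5042C0ACF4730403.
Stored big-endian, the bytes at ascending addresses are 50 42 C0 AC F4 73 04 03.
Read back as little-endian, the first byte is least significant, giving 0x030473F4ACC04250.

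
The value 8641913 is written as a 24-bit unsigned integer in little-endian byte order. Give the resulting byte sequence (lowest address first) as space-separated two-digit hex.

79 DD 83

8641913 in hexadecimal, padded to 24 bits, is 0x83DD79.
Split into bytes (most-significant first): 83 DD 79.
In little-endian order the low byte comes first in memory.
So at ascending addresses the bytes are 79 DD 83.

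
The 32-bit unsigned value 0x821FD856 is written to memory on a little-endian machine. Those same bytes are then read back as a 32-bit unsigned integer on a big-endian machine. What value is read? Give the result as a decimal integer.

1457004418

Stored little-endian, the bytes at ascending addresses are 56 D8 1F 82.
Read back as big-endian, the last byte is least significant, giving 0x56D81F82.
0x56D81F82 = 1457004418.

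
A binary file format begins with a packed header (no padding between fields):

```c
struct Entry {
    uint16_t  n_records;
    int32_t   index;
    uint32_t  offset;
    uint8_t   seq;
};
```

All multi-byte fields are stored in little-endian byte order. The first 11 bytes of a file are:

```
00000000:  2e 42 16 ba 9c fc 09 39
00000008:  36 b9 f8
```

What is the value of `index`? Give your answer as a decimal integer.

-56837610

`index` follows `n_records` (2 bytes), so it starts at byte offset 2 and occupies 4 bytes.
Bytes at offsets 2..5: 16 BA 9C FC.
Little-endian stores the least-significant byte at the lowest address.
Reassemble most-significant byte first: FC 9C BA 16 → 0xFC9CBA16.
Top bit is set, so as a signed 32-bit value this is 0xFC9CBA16 − 2^32 = -56837610.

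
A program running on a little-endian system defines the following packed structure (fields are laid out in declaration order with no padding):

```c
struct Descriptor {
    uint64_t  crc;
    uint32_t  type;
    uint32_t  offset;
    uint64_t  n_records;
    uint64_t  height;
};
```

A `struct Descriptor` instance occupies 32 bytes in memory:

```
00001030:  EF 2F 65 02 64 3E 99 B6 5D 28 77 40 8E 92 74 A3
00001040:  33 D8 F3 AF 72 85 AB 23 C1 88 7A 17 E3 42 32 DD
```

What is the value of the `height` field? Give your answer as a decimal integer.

`height` follows `crc` (8 B), `type` (4 B), `offset` (4 B), `n_records` (8 B), so it starts at offset 8 + 4 + 4 + 8 = 24 and occupies 8 bytes.
Bytes at offsets 24..31: C1 88 7A 17 E3 42 32 DD.
Little-endian: lowest address holds the least-significant byte.
Reassemble most-significant byte first: DD 32 42 E3 17 7A 88 C1 → 0xDD3242E3177A88C1.
0xDD3242E3177A88C1 = 15938875574336522433.

15938875574336522433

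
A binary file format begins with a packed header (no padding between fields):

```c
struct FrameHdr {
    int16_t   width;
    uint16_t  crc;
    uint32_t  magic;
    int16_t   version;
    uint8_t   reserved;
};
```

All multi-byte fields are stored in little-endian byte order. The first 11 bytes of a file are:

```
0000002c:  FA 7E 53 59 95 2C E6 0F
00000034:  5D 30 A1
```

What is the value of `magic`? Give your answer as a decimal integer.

`magic` follows `width` (2 B), `crc` (2 B), so it starts at offset 2 + 2 = 4 and occupies 4 bytes.
Bytes at offsets 4..7: 95 2C E6 0F.
Little-endian: lowest address holds the least-significant byte.
Reassemble most-significant byte first: 0F E6 2C 95 → 0x0FE62C95.
0x0FE62C95 = 266742933.

266742933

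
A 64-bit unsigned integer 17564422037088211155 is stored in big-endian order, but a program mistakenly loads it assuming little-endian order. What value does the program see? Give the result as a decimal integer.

15244877487257993715

17564422037088211155 in 64-bit hexadecimal is 0xF3C15CC84DAF90D3.
Stored big-endian, the bytes at ascending addresses are F3 C1 5C C8 4D AF 90 D3.
Read back as little-endian, the first byte is least significant, giving 0xD390AF4DC85CC1F3.
0xD390AF4DC85CC1F3 = 15244877487257993715.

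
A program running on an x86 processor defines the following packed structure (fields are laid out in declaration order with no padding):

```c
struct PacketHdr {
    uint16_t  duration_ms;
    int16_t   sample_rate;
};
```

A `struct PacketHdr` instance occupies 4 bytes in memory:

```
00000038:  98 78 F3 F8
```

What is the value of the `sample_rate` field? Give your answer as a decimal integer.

`sample_rate` follows `duration_ms` (2 bytes), so it starts at byte offset 2 and occupies 2 bytes.
Bytes at offsets 2..3: F3 F8.
Little-endian: lowest address holds the least-significant byte.
Reassemble most-significant byte first: F8 F3 → 0xF8F3.
Top bit is set, so as a signed 16-bit value this is 0xF8F3 − 2^16 = -1805.

-1805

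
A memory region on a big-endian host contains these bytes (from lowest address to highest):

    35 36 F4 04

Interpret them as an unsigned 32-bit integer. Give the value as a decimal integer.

In big-endian order the high byte comes first in memory.
The bytes are already most-significant first: 0x3536F404.
0x3536F404 = 892793860.

892793860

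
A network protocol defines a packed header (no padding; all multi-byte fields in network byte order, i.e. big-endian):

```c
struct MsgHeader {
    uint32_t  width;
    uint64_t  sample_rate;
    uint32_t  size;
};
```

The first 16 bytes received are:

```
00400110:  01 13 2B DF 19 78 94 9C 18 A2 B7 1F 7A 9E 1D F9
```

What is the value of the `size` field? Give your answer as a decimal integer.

2057182713

`size` follows `width` (4 B), `sample_rate` (8 B), so it starts at offset 4 + 8 = 12 and occupies 4 bytes.
Bytes at offsets 12..15: 7A 9E 1D F9.
In big-endian order the high byte comes first in memory.
The bytes are already most-significant first: 0x7A9E1DF9.
0x7A9E1DF9 = 2057182713.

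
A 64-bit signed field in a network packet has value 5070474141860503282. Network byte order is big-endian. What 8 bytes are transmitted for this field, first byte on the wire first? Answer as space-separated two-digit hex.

5070474141860503282 in hexadecimal, padded to 64 bits, is 0x465DF15E14661EF2.
Split into bytes (most-significant first): 46 5D F1 5E 14 66 1E F2.
Big-endian: lowest address holds the most-significant byte.
So the memory order matches the most-significant-first order: 46 5D F1 5E 14 66 1E F2.

46 5D F1 5E 14 66 1E F2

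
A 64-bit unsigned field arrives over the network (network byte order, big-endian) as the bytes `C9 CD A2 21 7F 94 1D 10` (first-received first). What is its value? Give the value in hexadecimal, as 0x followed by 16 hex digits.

0xC9CDA2217F941D10

Big-endian: lowest address holds the most-significant byte.
The bytes are already most-significant first: 0xC9CDA2217F941D10.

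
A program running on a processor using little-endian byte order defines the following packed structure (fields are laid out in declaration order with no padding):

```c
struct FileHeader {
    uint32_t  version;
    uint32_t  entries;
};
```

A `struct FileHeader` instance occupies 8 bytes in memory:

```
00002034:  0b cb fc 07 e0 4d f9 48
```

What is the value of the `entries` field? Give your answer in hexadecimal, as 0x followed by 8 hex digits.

0x48F94DE0

`entries` follows `version` (4 bytes), so it starts at byte offset 4 and occupies 4 bytes.
Bytes at offsets 4..7: E0 4D F9 48.
Little-endian: lowest address holds the least-significant byte.
Reassemble most-significant byte first: 48 F9 4D E0 → 0x48F94DE0.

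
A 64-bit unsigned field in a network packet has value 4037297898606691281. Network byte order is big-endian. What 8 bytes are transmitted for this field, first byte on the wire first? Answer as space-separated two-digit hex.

38 07 5D 0C 5A E2 03 D1

4037297898606691281 in hexadecimal, padded to 64 bits, is 0x38075D0C5AE203D1.
Split into bytes (most-significant first): 38 07 5D 0C 5A E2 03 D1.
In big-endian order the high byte comes first in memory.
So the memory order matches the most-significant-first order: 38 07 5D 0C 5A E2 03 D1.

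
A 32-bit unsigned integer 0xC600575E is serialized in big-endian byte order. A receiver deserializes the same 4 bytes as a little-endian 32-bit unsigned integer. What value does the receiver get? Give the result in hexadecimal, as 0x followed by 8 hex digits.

Stored big-endian, the bytes at ascending addresses are C6 00 57 5E.
Read back as little-endian, the first byte is least significant, giving 0x5E5700C6.

0x5E5700C6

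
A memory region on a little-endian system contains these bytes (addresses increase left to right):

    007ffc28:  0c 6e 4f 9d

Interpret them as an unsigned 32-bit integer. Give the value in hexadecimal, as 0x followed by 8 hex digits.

Little-endian stores the least-significant byte at the lowest address.
Reassemble most-significant byte first: 9D 4F 6E 0C → 0x9D4F6E0C.

0x9D4F6E0C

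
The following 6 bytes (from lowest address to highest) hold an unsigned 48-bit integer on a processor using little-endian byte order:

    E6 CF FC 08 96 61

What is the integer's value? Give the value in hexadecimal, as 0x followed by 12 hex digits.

In little-endian order the low byte comes first in memory.
Reassemble most-significant byte first: 61 96 08 FC CF E6 → 0x619608FCCFE6.

0x619608FCCFE6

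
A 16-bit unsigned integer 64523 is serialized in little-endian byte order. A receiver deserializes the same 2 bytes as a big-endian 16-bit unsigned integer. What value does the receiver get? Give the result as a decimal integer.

3068

64523 in 16-bit hexadecimal is 0xFC0B.
Stored little-endian, the bytes at ascending addresses are 0B FC.
Read back as big-endian, the last byte is least significant, giving 0x0BFC.
0x0BFC = 3068.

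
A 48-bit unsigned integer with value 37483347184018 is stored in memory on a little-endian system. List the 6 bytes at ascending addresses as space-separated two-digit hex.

37483347184018 in hexadecimal, padded to 48 bits, is 0x221745980992.
Split into bytes (most-significant first): 22 17 45 98 09 92.
In little-endian order the low byte comes first in memory.
So at ascending addresses the bytes are 92 09 98 45 17 22.

92 09 98 45 17 22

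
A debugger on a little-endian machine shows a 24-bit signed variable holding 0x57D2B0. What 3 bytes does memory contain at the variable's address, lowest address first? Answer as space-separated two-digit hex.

Split into bytes (most-significant first): 57 D2 B0.
In little-endian order the low byte comes first in memory.
So at ascending addresses the bytes are B0 D2 57.

B0 D2 57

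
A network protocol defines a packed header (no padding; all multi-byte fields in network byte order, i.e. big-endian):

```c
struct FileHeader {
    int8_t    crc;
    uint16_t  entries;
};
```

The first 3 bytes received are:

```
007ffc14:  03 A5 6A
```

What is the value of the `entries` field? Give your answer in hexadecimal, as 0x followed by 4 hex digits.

`entries` follows `crc` (1 byte), so it starts at byte offset 1 and occupies 2 bytes.
Bytes at offsets 1..2: A5 6A.
Big-endian: lowest address holds the most-significant byte.
The bytes are already most-significant first: 0xA56A.

0xA56A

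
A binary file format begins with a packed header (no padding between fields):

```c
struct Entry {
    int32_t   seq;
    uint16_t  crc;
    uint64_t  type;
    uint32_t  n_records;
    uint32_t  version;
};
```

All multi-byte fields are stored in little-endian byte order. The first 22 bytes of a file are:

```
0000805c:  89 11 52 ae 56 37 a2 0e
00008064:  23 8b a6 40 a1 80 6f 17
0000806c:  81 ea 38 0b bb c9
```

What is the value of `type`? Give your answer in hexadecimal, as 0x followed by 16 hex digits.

`type` follows `seq` (4 B), `crc` (2 B), so it starts at offset 4 + 2 = 6 and occupies 8 bytes.
Bytes at offsets 6..13: A2 0E 23 8B A6 40 A1 80.
In little-endian order the low byte comes first in memory.
Reassemble most-significant byte first: 80 A1 40 A6 8B 23 0E A2 → 0x80A140A68B230EA2.

0x80A140A68B230EA2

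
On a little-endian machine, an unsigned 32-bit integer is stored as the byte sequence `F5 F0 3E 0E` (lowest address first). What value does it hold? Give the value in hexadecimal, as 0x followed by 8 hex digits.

Little-endian: lowest address holds the least-significant byte.
Reassemble most-significant byte first: 0E 3E F0 F5 → 0x0E3EF0F5.

0x0E3EF0F5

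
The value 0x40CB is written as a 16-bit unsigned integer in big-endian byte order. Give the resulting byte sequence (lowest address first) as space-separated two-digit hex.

40 CB

Split into bytes (most-significant first): 40 CB.
In big-endian order the high byte comes first in memory.
So the memory order matches the most-significant-first order: 40 CB.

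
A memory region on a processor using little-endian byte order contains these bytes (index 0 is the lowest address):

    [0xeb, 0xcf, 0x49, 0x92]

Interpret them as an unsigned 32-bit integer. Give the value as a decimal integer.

2454310891

Little-endian stores the least-significant byte at the lowest address.
Reassemble most-significant byte first: 92 49 CF EB → 0x9249CFEB.
0x9249CFEB = 2454310891.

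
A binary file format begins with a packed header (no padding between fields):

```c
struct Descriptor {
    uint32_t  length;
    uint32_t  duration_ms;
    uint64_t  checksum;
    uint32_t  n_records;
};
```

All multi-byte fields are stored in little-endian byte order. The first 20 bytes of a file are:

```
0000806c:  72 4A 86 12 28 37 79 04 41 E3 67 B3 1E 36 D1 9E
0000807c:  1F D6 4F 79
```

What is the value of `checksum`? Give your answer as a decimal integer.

`checksum` follows `length` (4 B), `duration_ms` (4 B), so it starts at offset 4 + 4 = 8 and occupies 8 bytes.
Bytes at offsets 8..15: 41 E3 67 B3 1E 36 D1 9E.
In little-endian order the low byte comes first in memory.
Reassemble most-significant byte first: 9E D1 36 1E B3 67 E3 41 → 0x9ED1361EB367E341.
0x9ED1361EB367E341 = 11443987633611989825.

11443987633611989825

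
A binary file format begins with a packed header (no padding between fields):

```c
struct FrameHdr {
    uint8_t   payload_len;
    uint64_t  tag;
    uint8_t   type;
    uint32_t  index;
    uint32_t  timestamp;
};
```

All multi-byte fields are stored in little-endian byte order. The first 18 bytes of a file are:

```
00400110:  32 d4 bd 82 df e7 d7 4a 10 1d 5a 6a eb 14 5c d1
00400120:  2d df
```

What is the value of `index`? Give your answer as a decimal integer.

`index` follows `payload_len` (1 B), `tag` (8 B), `type` (1 B), so it starts at offset 1 + 8 + 1 = 10 and occupies 4 bytes.
Bytes at offsets 10..13: 5A 6A EB 14.
Little-endian: lowest address holds the least-significant byte.
Reassemble most-significant byte first: 14 EB 6A 5A → 0x14EB6A5A.
0x14EB6A5A = 350972506.

350972506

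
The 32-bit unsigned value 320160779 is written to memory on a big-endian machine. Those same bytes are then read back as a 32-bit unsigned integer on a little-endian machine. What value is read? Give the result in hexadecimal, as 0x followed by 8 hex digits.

320160779 in 32-bit hexadecimal is 0x1315440B.
Stored big-endian, the bytes at ascending addresses are 13 15 44 0B.
Read back as little-endian, the first byte is least significant, giving 0x0B441513.

0x0B441513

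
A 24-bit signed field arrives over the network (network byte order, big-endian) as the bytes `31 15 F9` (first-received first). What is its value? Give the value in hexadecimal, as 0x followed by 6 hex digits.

0x3115F9

Big-endian: lowest address holds the most-significant byte.
The bytes are already most-significant first: 0x3115F9.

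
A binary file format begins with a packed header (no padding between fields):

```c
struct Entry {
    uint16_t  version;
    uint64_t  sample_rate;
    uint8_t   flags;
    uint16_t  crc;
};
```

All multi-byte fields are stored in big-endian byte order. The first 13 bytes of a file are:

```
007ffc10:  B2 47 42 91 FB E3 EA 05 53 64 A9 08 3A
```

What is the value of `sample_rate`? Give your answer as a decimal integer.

4796892034428654436

`sample_rate` follows `version` (2 bytes), so it starts at byte offset 2 and occupies 8 bytes.
Bytes at offsets 2..9: 42 91 FB E3 EA 05 53 64.
Big-endian: lowest address holds the most-significant byte.
The bytes are already most-significant first: 0x4291FBE3EA055364.
0x4291FBE3EA055364 = 4796892034428654436.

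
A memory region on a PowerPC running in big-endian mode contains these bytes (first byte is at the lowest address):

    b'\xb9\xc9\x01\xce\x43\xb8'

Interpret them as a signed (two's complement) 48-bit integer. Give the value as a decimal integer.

-77202006850632

In big-endian order the high byte comes first in memory.
The bytes are already most-significant first: 0xB9C901CE43B8.
Top bit is set, so as a signed 48-bit value this is 0xB9C901CE43B8 − 2^48 = -77202006850632.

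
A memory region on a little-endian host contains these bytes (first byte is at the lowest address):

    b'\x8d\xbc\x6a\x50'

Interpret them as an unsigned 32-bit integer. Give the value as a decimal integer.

Little-endian: lowest address holds the least-significant byte.
Reassemble most-significant byte first: 50 6A BC 8D → 0x506ABC8D.
0x506ABC8D = 1349172365.

1349172365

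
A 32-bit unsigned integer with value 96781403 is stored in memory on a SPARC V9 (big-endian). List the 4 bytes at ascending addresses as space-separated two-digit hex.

05 C4 C4 5B

96781403 in hexadecimal, padded to 32 bits, is 0x05C4C45B.
Split into bytes (most-significant first): 05 C4 C4 5B.
Big-endian stores the most-significant byte at the lowest address.
So the memory order matches the most-significant-first order: 05 C4 C4 5B.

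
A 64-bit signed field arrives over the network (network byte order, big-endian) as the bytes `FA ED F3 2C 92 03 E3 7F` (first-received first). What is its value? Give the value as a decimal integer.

-365368621993303169

Big-endian stores the most-significant byte at the lowest address.
The bytes are already most-significant first: 0xFAEDF32C9203E37F.
Top bit is set, so as a signed 64-bit value this is 0xFAEDF32C9203E37F − 2^64 = -365368621993303169.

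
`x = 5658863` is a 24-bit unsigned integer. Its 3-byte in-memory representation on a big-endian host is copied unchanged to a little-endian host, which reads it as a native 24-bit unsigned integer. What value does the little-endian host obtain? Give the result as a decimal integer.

5658863 in 24-bit hexadecimal is 0x5658EF.
Stored big-endian, the bytes at ascending addresses are 56 58 EF.
Read back as little-endian, the first byte is least significant, giving 0xEF5856.
0xEF5856 = 15685718.

15685718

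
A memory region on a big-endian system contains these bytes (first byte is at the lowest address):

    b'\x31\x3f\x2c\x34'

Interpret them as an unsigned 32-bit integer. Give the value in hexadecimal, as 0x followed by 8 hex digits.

0x313F2C34

Big-endian: lowest address holds the most-significant byte.
The bytes are already most-significant first: 0x313F2C34.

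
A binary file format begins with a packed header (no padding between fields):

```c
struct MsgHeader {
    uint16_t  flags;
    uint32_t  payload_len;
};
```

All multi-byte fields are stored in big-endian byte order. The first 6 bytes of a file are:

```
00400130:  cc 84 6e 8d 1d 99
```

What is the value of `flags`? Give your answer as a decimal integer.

52356

`flags` is the first field, at byte offset 0, occupying 2 bytes.
Bytes at offsets 0..1: CC 84.
Big-endian: lowest address holds the most-significant byte.
The bytes are already most-significant first: 0xCC84.
0xCC84 = 52356.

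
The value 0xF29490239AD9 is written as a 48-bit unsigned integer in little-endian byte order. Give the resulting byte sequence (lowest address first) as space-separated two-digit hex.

D9 9A 23 90 94 F2

Split into bytes (most-significant first): F2 94 90 23 9A D9.
Little-endian stores the least-significant byte at the lowest address.
So at ascending addresses the bytes are D9 9A 23 90 94 F2.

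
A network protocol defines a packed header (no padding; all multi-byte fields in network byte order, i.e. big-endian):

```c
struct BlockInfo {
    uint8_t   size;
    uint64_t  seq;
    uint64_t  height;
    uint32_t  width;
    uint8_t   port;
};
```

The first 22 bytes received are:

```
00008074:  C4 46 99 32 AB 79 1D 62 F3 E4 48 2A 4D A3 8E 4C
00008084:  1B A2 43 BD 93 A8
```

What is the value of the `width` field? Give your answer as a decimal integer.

2722348435

`width` follows `size` (1 B), `seq` (8 B), `height` (8 B), so it starts at offset 1 + 8 + 8 = 17 and occupies 4 bytes.
Bytes at offsets 17..20: A2 43 BD 93.
Big-endian: lowest address holds the most-significant byte.
The bytes are already most-significant first: 0xA243BD93.
0xA243BD93 = 2722348435.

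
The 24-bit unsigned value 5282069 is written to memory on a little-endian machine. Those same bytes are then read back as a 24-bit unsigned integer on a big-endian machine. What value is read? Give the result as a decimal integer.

5282069 in 24-bit hexadecimal is 0x509915.
Stored little-endian, the bytes at ascending addresses are 15 99 50.
Read back as big-endian, the last byte is least significant, giving 0x159950.
0x159950 = 1415504.

1415504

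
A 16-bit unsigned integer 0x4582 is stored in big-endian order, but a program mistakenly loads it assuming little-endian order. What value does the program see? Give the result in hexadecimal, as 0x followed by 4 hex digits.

0x8245

Stored big-endian, the bytes at ascending addresses are 45 82.
Read back as little-endian, the first byte is least significant, giving 0x8245.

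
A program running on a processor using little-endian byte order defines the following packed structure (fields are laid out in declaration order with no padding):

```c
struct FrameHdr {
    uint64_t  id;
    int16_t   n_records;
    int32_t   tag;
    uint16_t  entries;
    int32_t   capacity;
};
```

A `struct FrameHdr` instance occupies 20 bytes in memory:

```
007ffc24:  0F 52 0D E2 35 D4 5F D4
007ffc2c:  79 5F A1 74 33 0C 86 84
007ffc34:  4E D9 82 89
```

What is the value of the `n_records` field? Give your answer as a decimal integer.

`n_records` follows `id` (8 bytes), so it starts at byte offset 8 and occupies 2 bytes.
Bytes at offsets 8..9: 79 5F.
Little-endian: lowest address holds the least-significant byte.
Reassemble most-significant byte first: 5F 79 → 0x5F79.
0x5F79 = 24441.

24441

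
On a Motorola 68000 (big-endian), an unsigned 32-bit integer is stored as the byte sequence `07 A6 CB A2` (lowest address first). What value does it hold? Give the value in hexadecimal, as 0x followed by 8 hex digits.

Big-endian: lowest address holds the most-significant byte.
The bytes are already most-significant first: 0x07A6CBA2.

0x07A6CBA2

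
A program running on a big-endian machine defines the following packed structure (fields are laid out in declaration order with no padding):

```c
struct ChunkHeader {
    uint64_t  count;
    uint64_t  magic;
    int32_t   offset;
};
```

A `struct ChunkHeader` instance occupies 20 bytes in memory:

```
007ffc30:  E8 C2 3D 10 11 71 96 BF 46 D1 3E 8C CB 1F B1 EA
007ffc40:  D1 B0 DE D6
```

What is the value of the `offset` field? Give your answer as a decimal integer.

`offset` follows `count` (8 B), `magic` (8 B), so it starts at offset 8 + 8 = 16 and occupies 4 bytes.
Bytes at offsets 16..19: D1 B0 DE D6.
Big-endian stores the most-significant byte at the lowest address.
The bytes are already most-significant first: 0xD1B0DED6.
Top bit is set, so as a signed 32-bit value this is 0xD1B0DED6 − 2^32 = -776937770.

-776937770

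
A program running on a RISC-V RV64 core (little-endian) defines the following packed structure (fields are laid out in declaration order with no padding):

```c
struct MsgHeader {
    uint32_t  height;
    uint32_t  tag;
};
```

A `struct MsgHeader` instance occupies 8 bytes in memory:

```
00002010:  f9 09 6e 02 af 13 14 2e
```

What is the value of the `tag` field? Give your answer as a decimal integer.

773067695

`tag` follows `height` (4 bytes), so it starts at byte offset 4 and occupies 4 bytes.
Bytes at offsets 4..7: AF 13 14 2E.
Little-endian stores the least-significant byte at the lowest address.
Reassemble most-significant byte first: 2E 14 13 AF → 0x2E1413AF.
0x2E1413AF = 773067695.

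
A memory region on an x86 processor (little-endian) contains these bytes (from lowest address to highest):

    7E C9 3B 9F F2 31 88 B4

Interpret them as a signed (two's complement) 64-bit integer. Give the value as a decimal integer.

-5438041631926531714

Little-endian stores the least-significant byte at the lowest address.
Reassemble most-significant byte first: B4 88 31 F2 9F 3B C9 7E → 0xB48831F29F3BC97E.
Top bit is set, so as a signed 64-bit value this is 0xB48831F29F3BC97E − 2^64 = -5438041631926531714.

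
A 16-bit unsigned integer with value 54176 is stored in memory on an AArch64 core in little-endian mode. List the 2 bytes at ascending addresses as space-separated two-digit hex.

A0 D3

54176 in hexadecimal, padded to 16 bits, is 0xD3A0.
Split into bytes (most-significant first): D3 A0.
Little-endian: lowest address holds the least-significant byte.
So at ascending addresses the bytes are A0 D3.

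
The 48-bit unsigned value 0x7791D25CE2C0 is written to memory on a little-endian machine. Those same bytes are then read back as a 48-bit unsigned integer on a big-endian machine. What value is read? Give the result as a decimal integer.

212078452445559

Stored little-endian, the bytes at ascending addresses are C0 E2 5C D2 91 77.
Read back as big-endian, the last byte is least significant, giving 0xC0E25CD29177.
0xC0E25CD29177 = 212078452445559.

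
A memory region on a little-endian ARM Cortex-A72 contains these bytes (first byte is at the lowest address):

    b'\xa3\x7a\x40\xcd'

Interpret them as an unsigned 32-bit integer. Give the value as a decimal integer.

3443554979

In little-endian order the low byte comes first in memory.
Reassemble most-significant byte first: CD 40 7A A3 → 0xCD407AA3.
0xCD407AA3 = 3443554979.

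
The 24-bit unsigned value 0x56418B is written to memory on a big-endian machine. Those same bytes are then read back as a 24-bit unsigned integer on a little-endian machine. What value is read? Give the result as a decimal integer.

9126230

Stored big-endian, the bytes at ascending addresses are 56 41 8B.
Read back as little-endian, the first byte is least significant, giving 0x8B4156.
0x8B4156 = 9126230.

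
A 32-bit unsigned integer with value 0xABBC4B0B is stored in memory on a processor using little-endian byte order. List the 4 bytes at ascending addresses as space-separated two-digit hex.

Split into bytes (most-significant first): AB BC 4B 0B.
Little-endian stores the least-significant byte at the lowest address.
So at ascending addresses the bytes are 0B 4B BC AB.

0B 4B BC AB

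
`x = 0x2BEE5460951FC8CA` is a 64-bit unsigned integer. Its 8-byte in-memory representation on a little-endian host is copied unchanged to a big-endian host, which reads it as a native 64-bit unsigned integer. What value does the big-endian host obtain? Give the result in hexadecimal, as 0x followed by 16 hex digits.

Stored little-endian, the bytes at ascending addresses are CA C8 1F 95 60 54 EE 2B.
Read back as big-endian, the last byte is least significant, giving 0xCAC81F956054EE2B.

0xCAC81F956054EE2B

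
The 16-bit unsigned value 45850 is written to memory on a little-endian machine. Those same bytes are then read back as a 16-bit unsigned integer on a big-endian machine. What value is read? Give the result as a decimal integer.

6835

45850 in 16-bit hexadecimal is 0xB31A.
Stored little-endian, the bytes at ascending addresses are 1A B3.
Read back as big-endian, the last byte is least significant, giving 0x1AB3.
0x1AB3 = 6835.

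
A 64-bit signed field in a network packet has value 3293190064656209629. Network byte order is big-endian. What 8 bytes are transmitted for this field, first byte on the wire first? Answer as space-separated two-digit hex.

3293190064656209629 in hexadecimal, padded to 64 bits, is 0x2DB3C2EA6DADD6DD.
Split into bytes (most-significant first): 2D B3 C2 EA 6D AD D6 DD.
Big-endian: lowest address holds the most-significant byte.
So the memory order matches the most-significant-first order: 2D B3 C2 EA 6D AD D6 DD.

2D B3 C2 EA 6D AD D6 DD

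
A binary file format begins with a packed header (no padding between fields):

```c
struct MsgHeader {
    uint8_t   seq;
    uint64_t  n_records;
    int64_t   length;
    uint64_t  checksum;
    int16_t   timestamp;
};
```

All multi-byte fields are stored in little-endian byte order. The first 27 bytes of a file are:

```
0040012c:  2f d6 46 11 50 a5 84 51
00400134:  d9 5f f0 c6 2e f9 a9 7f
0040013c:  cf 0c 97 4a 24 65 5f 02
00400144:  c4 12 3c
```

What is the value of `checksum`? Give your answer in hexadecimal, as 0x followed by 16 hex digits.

`checksum` follows `seq` (1 B), `n_records` (8 B), `length` (8 B), so it starts at offset 1 + 8 + 8 = 17 and occupies 8 bytes.
Bytes at offsets 17..24: 0C 97 4A 24 65 5F 02 C4.
In little-endian order the low byte comes first in memory.
Reassemble most-significant byte first: C4 02 5F 65 24 4A 97 0C → 0xC4025F65244A970C.

0xC4025F65244A970C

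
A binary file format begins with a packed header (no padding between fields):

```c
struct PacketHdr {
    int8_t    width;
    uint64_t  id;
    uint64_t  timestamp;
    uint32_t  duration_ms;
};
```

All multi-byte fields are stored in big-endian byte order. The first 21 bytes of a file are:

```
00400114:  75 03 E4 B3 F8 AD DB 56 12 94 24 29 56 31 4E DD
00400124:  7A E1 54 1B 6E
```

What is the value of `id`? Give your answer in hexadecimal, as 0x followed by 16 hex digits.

`id` follows `width` (1 byte), so it starts at byte offset 1 and occupies 8 bytes.
Bytes at offsets 1..8: 03 E4 B3 F8 AD DB 56 12.
Big-endian stores the most-significant byte at the lowest address.
The bytes are already most-significant first: 0x03E4B3F8ADDB5612.

0x03E4B3F8ADDB5612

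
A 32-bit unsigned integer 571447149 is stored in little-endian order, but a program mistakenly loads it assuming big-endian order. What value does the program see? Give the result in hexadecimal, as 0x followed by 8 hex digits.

0x6D970F22

571447149 in 32-bit hexadecimal is 0x220F976D.
Stored little-endian, the bytes at ascending addresses are 6D 97 0F 22.
Read back as big-endian, the last byte is least significant, giving 0x6D970F22.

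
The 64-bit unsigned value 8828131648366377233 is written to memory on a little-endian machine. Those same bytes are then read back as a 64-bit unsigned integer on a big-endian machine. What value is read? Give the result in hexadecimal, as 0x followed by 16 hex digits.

8828131648366377233 in 64-bit hexadecimal is 0x7A83D2F5F342F911.
Stored little-endian, the bytes at ascending addresses are 11 F9 42 F3 F5 D2 83 7A.
Read back as big-endian, the last byte is least significant, giving 0x11F942F3F5D2837A.

0x11F942F3F5D2837A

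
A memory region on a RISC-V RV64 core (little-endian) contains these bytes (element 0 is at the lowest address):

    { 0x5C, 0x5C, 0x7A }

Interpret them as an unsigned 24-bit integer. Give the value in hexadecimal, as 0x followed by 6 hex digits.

0x7A5C5C

Little-endian stores the least-significant byte at the lowest address.
Reassemble most-significant byte first: 7A 5C 5C → 0x7A5C5C.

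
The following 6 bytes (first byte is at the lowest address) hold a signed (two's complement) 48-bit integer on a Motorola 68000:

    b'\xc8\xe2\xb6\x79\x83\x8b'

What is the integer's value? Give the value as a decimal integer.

-60598927129717

Big-endian stores the most-significant byte at the lowest address.
The bytes are already most-significant first: 0xC8E2B679838B.
Top bit is set, so as a signed 48-bit value this is 0xC8E2B679838B − 2^48 = -60598927129717.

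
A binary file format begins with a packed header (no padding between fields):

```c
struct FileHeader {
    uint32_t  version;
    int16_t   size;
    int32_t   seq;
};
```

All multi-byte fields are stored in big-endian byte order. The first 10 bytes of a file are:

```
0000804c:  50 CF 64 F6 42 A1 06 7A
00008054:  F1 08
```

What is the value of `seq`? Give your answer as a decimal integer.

108720392

`seq` follows `version` (4 B), `size` (2 B), so it starts at offset 4 + 2 = 6 and occupies 4 bytes.
Bytes at offsets 6..9: 06 7A F1 08.
Big-endian: lowest address holds the most-significant byte.
The bytes are already most-significant first: 0x067AF108.
0x067AF108 = 108720392.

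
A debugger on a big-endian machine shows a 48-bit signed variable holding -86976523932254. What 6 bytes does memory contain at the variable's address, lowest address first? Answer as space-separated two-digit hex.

B0 E5 33 2F ED A2

Two's complement of -86976523932254 in 48 bits: 86976523932254 = 0x4F1ACCD0125E; invert → 0xB0E5332FEDA1; add 1 → 0xB0E5332FEDA2.
Split into bytes (most-significant first): B0 E5 33 2F ED A2.
In big-endian order the high byte comes first in memory.
So the memory order matches the most-significant-first order: B0 E5 33 2F ED A2.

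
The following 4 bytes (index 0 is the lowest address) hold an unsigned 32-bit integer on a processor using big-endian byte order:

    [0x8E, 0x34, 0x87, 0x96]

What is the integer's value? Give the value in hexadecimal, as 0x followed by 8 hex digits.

Big-endian: lowest address holds the most-significant byte.
The bytes are already most-significant first: 0x8E348796.

0x8E348796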